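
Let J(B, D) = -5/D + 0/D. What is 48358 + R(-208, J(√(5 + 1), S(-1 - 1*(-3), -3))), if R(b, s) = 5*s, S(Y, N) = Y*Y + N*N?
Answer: 628629/13 ≈ 48356.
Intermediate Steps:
S(Y, N) = N² + Y² (S(Y, N) = Y² + N² = N² + Y²)
J(B, D) = -5/D (J(B, D) = -5/D + 0 = -5/D)
48358 + R(-208, J(√(5 + 1), S(-1 - 1*(-3), -3))) = 48358 + 5*(-5/((-3)² + (-1 - 1*(-3))²)) = 48358 + 5*(-5/(9 + (-1 + 3)²)) = 48358 + 5*(-5/(9 + 2²)) = 48358 + 5*(-5/(9 + 4)) = 48358 + 5*(-5/13) = 48358 - 25/13 = 628629/13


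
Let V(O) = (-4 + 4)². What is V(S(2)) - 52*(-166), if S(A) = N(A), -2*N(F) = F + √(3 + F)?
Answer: 8632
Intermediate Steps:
N(F) = -F/2 - √(3 + F)/2 (N(F) = -(F + √(3 + F))/2 = -F/2 - √(3 + F)/2)
S(A) = -A/2 - √(3 + A)/2
V(O) = 0 (V(O) = 0² = 0)
V(S(2)) - 52*(-166) = 0 - 52*(-166) = 0 + 8632 = 8632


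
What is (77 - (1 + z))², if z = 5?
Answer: 5041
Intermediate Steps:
(77 - (1 + z))² = (77 - (1 + 5))² = (77 - 1*6)² = (77 - 6)² = 71² = 5041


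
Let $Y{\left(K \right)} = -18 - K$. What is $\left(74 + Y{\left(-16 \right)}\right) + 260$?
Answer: $332$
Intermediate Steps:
$\left(74 + Y{\left(-16 \right)}\right) + 260 = \left(74 - 2\right) + 260 = 72 + 260 = 332$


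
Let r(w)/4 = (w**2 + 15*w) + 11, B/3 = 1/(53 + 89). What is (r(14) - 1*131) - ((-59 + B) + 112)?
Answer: 210725/142 ≈ 1484.0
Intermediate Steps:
B = 3/142 (B = 3/(53 + 89) = 3/142 ≈ 0.021127)
r(w) = 44 + 4*w**2 + 60*w (r(w) = 4*((w**2 + 15*w) + 11) = 4*(11 + w**2 + 15*w) = 44 + 4*w**2 + 60*w)
(r(14) - 1*131) - ((-59 + B) + 112) = ((44 + 4*14**2 + 60*14) - 1*131) - ((-59 + 3/142) + 112) = ((44 + 4*196 + 840) - 131) - (-8375/142 + 112) = ((44 + 784 + 840) - 131) - 1*7529/142 = (1668 - 131) - 7529/142 = 1537 - 7529/142 = 210725/142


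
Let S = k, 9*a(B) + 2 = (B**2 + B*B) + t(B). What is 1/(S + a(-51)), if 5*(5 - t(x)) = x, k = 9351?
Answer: 15/148957 ≈ 0.00010070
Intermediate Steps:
t(x) = 5 - x/5
a(B) = 1/3 - B/45 + 2*B**2/9 (a(B) = -2/9 + ((B**2 + B*B) + (5 - B/5))/9 = -2/9 + ((B**2 + B**2) + (5 - B/5))/9 = -2/9 + (2*B**2 + (5 - B/5))/9 = -2/9 + (5 + 2*B**2 - B/5)/9 = -2/9 + (5/9 - B/45 + 2*B**2/9) = 1/3 - B/45 + 2*B**2/9)
S = 9351
1/(S + a(-51)) = 1/(9351 + (1/3 - 1/45*(-51) + (2/9)*(-51)**2)) = 1/(9351 + (1/3 + 17/15 + (2/9)*2601)) = 1/(9351 + (1/3 + 17/15 + 578)) = 1/(9351 + 8692/15) = 1/(148957/15) = 15/148957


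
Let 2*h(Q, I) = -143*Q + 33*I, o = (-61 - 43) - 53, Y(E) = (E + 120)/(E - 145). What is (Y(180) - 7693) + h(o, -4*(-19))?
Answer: 67131/14 ≈ 4795.1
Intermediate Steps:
Y(E) = (120 + E)/(-145 + E)
o = -157 (o = -104 - 53 = -157)
h(Q, I) = -143*Q/2 + 33*I/2 (h(Q, I) = (-143*Q + 33*I)/2 = -143*Q/2 + 33*I/2)
(Y(180) - 7693) + h(o, -4*(-19)) = ((120 + 180)/(-145 + 180) - 7693) + (-143/2*(-157) + 33*(-4*(-19))/2) = (300/35 - 7693) + (22451/2 + (33/2)*76) = ((1/35)*300 - 7693) + (22451/2 + 1254) = (60/7 - 7693) + 24959/2 = -53791/7 + 24959/2 = 67131/14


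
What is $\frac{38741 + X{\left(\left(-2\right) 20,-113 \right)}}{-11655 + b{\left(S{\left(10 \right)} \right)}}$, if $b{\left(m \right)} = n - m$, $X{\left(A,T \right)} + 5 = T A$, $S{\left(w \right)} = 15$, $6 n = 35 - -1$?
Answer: $- \frac{5407}{1458} \approx -3.7085$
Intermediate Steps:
$n = 6$ ($n = \frac{35 - -1}{6} = \frac{35 + 1}{6} = \frac{1}{6} \cdot 36 = 6$)
$X{\left(A,T \right)} = -5 + A T$ ($X{\left(A,T \right)} = -5 + T A = -5 + A T$)
$b{\left(m \right)} = 6 - m$
$\frac{38741 + X{\left(\left(-2\right) 20,-113 \right)}}{-11655 + b{\left(S{\left(10 \right)} \right)}} = \frac{38741 - \left(5 - \left(-2\right) 20 \left(-113\right)\right)}{-11655 + \left(6 - 15\right)} = \frac{38741 - -4515}{-11655 + \left(6 - 15\right)} = \frac{38741 + \left(-5 + 4520\right)}{-11655 - 9} = \frac{38741 + 4515}{-11664} = 43256 \left(- \frac{1}{11664}\right) = - \frac{5407}{1458}$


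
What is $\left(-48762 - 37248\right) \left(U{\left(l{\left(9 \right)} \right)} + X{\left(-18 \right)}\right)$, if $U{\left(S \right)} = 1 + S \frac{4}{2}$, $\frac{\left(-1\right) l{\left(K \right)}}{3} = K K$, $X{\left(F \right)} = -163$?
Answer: $55734480$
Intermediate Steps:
$l{\left(K \right)} = - 3 K^{2}$ ($l{\left(K \right)} = - 3 K K = - 3 K^{2}$)
$U{\left(S \right)} = 1 + 2 S$ ($U{\left(S \right)} = 1 + S 4 \cdot \frac{1}{2} = 1 + S 2 = 1 + 2 S$)
$\left(-48762 - 37248\right) \left(U{\left(l{\left(9 \right)} \right)} + X{\left(-18 \right)}\right) = \left(-48762 - 37248\right) \left(\left(1 + 2 \left(- 3 \cdot 9^{2}\right)\right) - 163\right) = - 86010 \left(\left(1 + 2 \left(\left(-3\right) 81\right)\right) - 163\right) = - 86010 \left(\left(1 + 2 \left(-243\right)\right) - 163\right) = - 86010 \left(\left(1 - 486\right) - 163\right) = - 86010 \left(-485 - 163\right) = \left(-86010\right) \left(-648\right) = 55734480$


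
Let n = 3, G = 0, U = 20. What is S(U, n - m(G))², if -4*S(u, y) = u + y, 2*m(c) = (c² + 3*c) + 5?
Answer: 1681/64 ≈ 26.266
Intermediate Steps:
m(c) = 5/2 + c²/2 + 3*c/2 (m(c) = ((c² + 3*c) + 5)/2 = (5 + c² + 3*c)/2 = 5/2 + c²/2 + 3*c/2)
S(u, y) = -u/4 - y/4 (S(u, y) = -(u + y)/4 = -u/4 - y/4)
S(U, n - m(G))² = (-¼*20 - (3 - (5/2 + (½)*0² + (3/2)*0))/4)² = (-5 - (3 - (5/2 + (½)*0 + 0))/4)² = (-5 - (3 - (5/2 + 0 + 0))/4)² = (-5 - (3 - 1*5/2)/4)² = (-5 - (3 - 5/2)/4)² = (-5 - ¼*½)² = (-5 - ⅛)² = (-41/8)² = 1681/64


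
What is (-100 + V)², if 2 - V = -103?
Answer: 25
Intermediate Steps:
V = 105 (V = 2 - 1*(-103) = 2 + 103 = 105)
(-100 + V)² = (-100 + 105)² = 5² = 25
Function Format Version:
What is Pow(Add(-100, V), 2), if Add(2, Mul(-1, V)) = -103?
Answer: 25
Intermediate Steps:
V = 105 (V = Add(2, Mul(-1, -103)) = Add(2, 103) = 105)
Pow(Add(-100, V), 2) = Pow(Add(-100, 105), 2) = Pow(5, 2) = 25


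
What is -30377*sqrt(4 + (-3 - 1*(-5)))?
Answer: -30377*sqrt(6) ≈ -74408.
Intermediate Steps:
-30377*sqrt(4 + (-3 - 1*(-5))) = -30377*sqrt(4 + (-3 + 5)) = -30377*sqrt(4 + 2) = -30377*sqrt(6)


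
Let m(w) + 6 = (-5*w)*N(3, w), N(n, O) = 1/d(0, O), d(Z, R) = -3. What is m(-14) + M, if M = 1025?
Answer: 2987/3 ≈ 995.67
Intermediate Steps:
N(n, O) = -1/3 (N(n, O) = 1/(-3) = -1/3)
m(w) = -6 + 5*w/3 (m(w) = -6 - 5*w*(-1/3) = -6 + 5*w/3)
m(-14) + M = (-6 + (5/3)*(-14)) + 1025 = (-6 - 70/3) + 1025 = -88/3 + 1025 = 2987/3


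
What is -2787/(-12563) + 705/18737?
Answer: 61076934/235392931 ≈ 0.25947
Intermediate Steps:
-2787/(-12563) + 705/18737 = -2787*(-1/12563) + 705*(1/18737) = 2787/12563 + 705/18737 = 61076934/235392931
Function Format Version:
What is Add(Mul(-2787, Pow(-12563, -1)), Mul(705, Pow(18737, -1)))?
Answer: Rational(61076934, 235392931) ≈ 0.25947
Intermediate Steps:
Add(Mul(-2787, Pow(-12563, -1)), Mul(705, Pow(18737, -1))) = Add(Mul(-2787, Rational(-1, 12563)), Mul(705, Rational(1, 18737))) = Add(Rational(2787, 12563), Rational(705, 18737)) = Rational(61076934, 235392931)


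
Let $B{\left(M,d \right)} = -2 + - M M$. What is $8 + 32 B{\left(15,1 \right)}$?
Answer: $-7256$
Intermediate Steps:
$B{\left(M,d \right)} = -2 - M^{2}$
$8 + 32 B{\left(15,1 \right)} = 8 + 32 \left(-2 - 15^{2}\right) = 8 + 32 \left(-2 - 225\right) = 8 + 32 \left(-227\right) = 8 - 7264 = -7256$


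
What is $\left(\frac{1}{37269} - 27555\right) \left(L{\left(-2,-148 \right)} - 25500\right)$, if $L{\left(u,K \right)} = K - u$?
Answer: $\frac{26337090301924}{37269} \approx 7.0668 \cdot 10^{8}$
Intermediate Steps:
$\left(\frac{1}{37269} - 27555\right) \left(L{\left(-2,-148 \right)} - 25500\right) = \left(\frac{1}{37269} - 27555\right) \left(\left(-148 - -2\right) - 25500\right) = \left(\frac{1}{37269} - 27555\right) \left(\left(-148 + 2\right) - 25500\right) = - \frac{1026947294 \left(-146 - 25500\right)}{37269} = \left(- \frac{1026947294}{37269}\right) \left(-25646\right) = \frac{26337090301924}{37269}$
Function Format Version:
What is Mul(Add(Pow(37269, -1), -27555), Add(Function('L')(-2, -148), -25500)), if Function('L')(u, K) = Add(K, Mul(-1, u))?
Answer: Rational(26337090301924, 37269) ≈ 7.0668e+8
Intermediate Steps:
Mul(Add(Pow(37269, -1), -27555), Add(Function('L')(-2, -148), -25500)) = Mul(Add(Pow(37269, -1), -27555), Add(Add(-148, Mul(-1, -2)), -25500)) = Mul(Add(Rational(1, 37269), -27555), Add(Add(-148, 2), -25500)) = Mul(Rational(-1026947294, 37269), Add(-146, -25500)) = Mul(Rational(-1026947294, 37269), -25646) = Rational(26337090301924, 37269)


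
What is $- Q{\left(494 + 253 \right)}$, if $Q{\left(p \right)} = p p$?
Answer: $-558009$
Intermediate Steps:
$Q{\left(p \right)} = p^{2}$
$- Q{\left(494 + 253 \right)} = - \left(494 + 253\right)^{2} = - 747^{2} = \left(-1\right) 558009 = -558009$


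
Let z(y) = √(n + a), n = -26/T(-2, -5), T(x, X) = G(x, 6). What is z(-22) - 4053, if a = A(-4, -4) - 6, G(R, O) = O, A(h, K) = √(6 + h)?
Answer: -4053 + I*√(93 - 9*√2)/3 ≈ -4053.0 + 2.9865*I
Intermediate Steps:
T(x, X) = 6
n = -13/3 (n = -26/6 = -26*⅙ = -13/3 ≈ -4.3333)
a = -6 + √2 (a = √(6 - 4) - 6 = √2 - 6 = -6 + √2 ≈ -4.5858)
z(y) = √(-31/3 + √2) (z(y) = √(-13/3 + (-6 + √2)) = √(-31/3 + √2))
z(-22) - 4053 = √(-93 + 9*√2)/3 - 4053 = -4053 + √(-93 + 9*√2)/3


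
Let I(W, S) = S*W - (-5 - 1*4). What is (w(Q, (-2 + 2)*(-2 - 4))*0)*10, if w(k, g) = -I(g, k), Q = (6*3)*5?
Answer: 0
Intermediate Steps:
Q = 90 (Q = 18*5 = 90)
I(W, S) = 9 + S*W (I(W, S) = S*W - (-5 - 4) = S*W - 1*(-9) = S*W + 9 = 9 + S*W)
w(k, g) = -9 - g*k (w(k, g) = -(9 + k*g) = -(9 + g*k) = -9 - g*k)
(w(Q, (-2 + 2)*(-2 - 4))*0)*10 = ((-9 - 1*(-2 + 2)*(-2 - 4)*90)*0)*10 = ((-9 - 1*0*(-6)*90)*0)*10 = ((-9 - 1*0*90)*0)*10 = ((-9 + 0)*0)*10 = -9*0*10 = 0*10 = 0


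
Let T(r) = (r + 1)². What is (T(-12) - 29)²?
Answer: 8464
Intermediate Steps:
T(r) = (1 + r)²
(T(-12) - 29)² = ((1 - 12)² - 29)² = ((-11)² - 29)² = (121 - 29)² = 92² = 8464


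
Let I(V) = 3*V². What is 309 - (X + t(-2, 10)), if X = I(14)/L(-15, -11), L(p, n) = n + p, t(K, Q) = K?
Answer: 4337/13 ≈ 333.62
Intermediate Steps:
X = -294/13 (X = (3*14²)/(-11 - 15) = (3*196)/(-26) = 588*(-1/26) = -294/13 ≈ -22.615)
309 - (X + t(-2, 10)) = 309 - (-294/13 - 2) = 309 - 1*(-320/13) = 309 + 320/13 = 4337/13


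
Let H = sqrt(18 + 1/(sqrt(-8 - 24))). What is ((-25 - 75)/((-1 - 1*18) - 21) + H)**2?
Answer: (10 + sqrt(2)*sqrt(144 - I*sqrt(2)))**2/16 ≈ 45.463 - 0.28094*I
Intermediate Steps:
H = sqrt(18 - I*sqrt(2)/8) (H = sqrt(18 + 1/(sqrt(-32))) = sqrt(18 + 1/(4*I*sqrt(2))) = sqrt(18 - I*sqrt(2)/8) ≈ 4.2427 - 0.02083*I)
((-25 - 75)/((-1 - 1*18) - 21) + H)**2 = ((-25 - 75)/((-1 - 1*18) - 21) + sqrt(288 - 2*I*sqrt(2))/4)**2 = (-100/((-1 - 18) - 21) + sqrt(288 - 2*I*sqrt(2))/4)**2 = (-100/(-19 - 21) + sqrt(288 - 2*I*sqrt(2))/4)**2 = (-100/(-40) + sqrt(288 - 2*I*sqrt(2))/4)**2 = (-100*(-1/40) + sqrt(288 - 2*I*sqrt(2))/4)**2 = (5/2 + sqrt(288 - 2*I*sqrt(2))/4)**2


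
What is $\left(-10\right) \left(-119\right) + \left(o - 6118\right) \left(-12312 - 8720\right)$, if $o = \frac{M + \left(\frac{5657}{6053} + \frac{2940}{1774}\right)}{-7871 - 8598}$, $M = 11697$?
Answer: $\frac{11379050133524742346}{88422242159} \approx 1.2869 \cdot 10^{8}$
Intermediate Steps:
$o = - \frac{62815237336}{88422242159}$ ($o = \frac{11697 + \left(\frac{5657}{6053} + \frac{2940}{1774}\right)}{-7871 - 8598} = \frac{11697 + \left(5657 \cdot \frac{1}{6053} + 2940 \cdot \frac{1}{1774}\right)}{-16469} = \left(11697 + \left(\frac{5657}{6053} + \frac{1470}{887}\right)\right) \left(- \frac{1}{16469}\right) = \left(11697 + \frac{13915669}{5369011}\right) \left(- \frac{1}{16469}\right) = \frac{62815237336}{5369011} \left(- \frac{1}{16469}\right) = - \frac{62815237336}{88422242159} \approx -0.7104$)
$\left(-10\right) \left(-119\right) + \left(o - 6118\right) \left(-12312 - 8720\right) = \left(-10\right) \left(-119\right) + \left(- \frac{62815237336}{88422242159} - 6118\right) \left(-12312 - 8720\right) = 1190 + \left(- \frac{62815237336}{88422242159} - 6118\right) \left(-21032\right) = 1190 - - \frac{11378944911056573136}{88422242159} = 1190 + \frac{11378944911056573136}{88422242159} = \frac{11379050133524742346}{88422242159}$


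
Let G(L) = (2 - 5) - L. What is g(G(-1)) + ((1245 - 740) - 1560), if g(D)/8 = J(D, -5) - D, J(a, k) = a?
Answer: -1055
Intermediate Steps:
G(L) = -3 - L
g(D) = 0 (g(D) = 8*(D - D) = 8*0 = 0)
g(G(-1)) + ((1245 - 740) - 1560) = 0 + ((1245 - 740) - 1560) = 0 + (505 - 1560) = 0 - 1055 = -1055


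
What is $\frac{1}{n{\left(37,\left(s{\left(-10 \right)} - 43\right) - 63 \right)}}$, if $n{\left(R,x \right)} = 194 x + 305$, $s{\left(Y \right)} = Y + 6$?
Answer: $- \frac{1}{21035} \approx -4.754 \cdot 10^{-5}$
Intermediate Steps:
$s{\left(Y \right)} = 6 + Y$
$n{\left(R,x \right)} = 305 + 194 x$
$\frac{1}{n{\left(37,\left(s{\left(-10 \right)} - 43\right) - 63 \right)}} = \frac{1}{305 + 194 \left(\left(\left(6 - 10\right) - 43\right) - 63\right)} = \frac{1}{305 + 194 \left(\left(-4 - 43\right) - 63\right)} = \frac{1}{305 + 194 \left(-47 - 63\right)} = \frac{1}{305 + 194 \left(-110\right)} = \frac{1}{305 - 21340} = \frac{1}{-21035} = - \frac{1}{21035}$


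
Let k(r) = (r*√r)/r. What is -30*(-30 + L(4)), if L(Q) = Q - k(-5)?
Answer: 780 + 30*I*√5 ≈ 780.0 + 67.082*I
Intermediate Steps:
k(r) = √r (k(r) = r^(3/2)/r = √r)
L(Q) = Q - I*√5 (L(Q) = Q - √(-5) = Q - I*√5)
-30*(-30 + L(4)) = -30*(-30 + (4 - I*√5)) = -30*(-26 - I*√5) = 780 + 30*I*√5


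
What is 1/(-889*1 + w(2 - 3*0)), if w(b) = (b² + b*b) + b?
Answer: -1/879 ≈ -0.0011377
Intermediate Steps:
w(b) = b + 2*b² (w(b) = (b² + b²) + b = 2*b² + b = b + 2*b²)
1/(-889*1 + w(2 - 3*0)) = 1/(-889*1 + (2 - 3*0)*(1 + 2*(2 - 3*0))) = 1/(-889 + (2 + 0)*(1 + 2*(2 + 0))) = 1/(-889 + 2*(1 + 2*2)) = 1/(-889 + 2*(1 + 4)) = 1/(-889 + 2*5) = 1/(-889 + 10) = 1/(-879) = -1/879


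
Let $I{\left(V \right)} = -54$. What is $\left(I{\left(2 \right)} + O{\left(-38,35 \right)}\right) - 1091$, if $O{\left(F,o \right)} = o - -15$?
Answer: $-1095$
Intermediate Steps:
$O{\left(F,o \right)} = 15 + o$ ($O{\left(F,o \right)} = o + 15 = 15 + o$)
$\left(I{\left(2 \right)} + O{\left(-38,35 \right)}\right) - 1091 = \left(-54 + \left(15 + 35\right)\right) - 1091 = \left(-54 + 50\right) - 1091 = -4 - 1091 = -1095$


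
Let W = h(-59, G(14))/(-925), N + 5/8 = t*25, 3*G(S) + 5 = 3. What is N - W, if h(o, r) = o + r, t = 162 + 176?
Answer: 187574693/22200 ≈ 8449.3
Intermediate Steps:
t = 338
G(S) = -2/3 (G(S) = -5/3 + (1/3)*3 = -5/3 + 1 = -2/3)
N = 67595/8 (N = -5/8 + 338*25 = -5/8 + 8450 = 67595/8 ≈ 8449.4)
W = 179/2775 (W = (-59 - 2/3)/(-925) = -179/3*(-1/925) = 179/2775 ≈ 0.064505)
N - W = 67595/8 - 1*179/2775 = 67595/8 - 179/2775 = 187574693/22200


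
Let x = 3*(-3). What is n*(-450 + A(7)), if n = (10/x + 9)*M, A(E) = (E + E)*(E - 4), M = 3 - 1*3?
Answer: 0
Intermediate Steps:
x = -9
M = 0 (M = 3 - 3 = 0)
A(E) = 2*E*(-4 + E) (A(E) = (2*E)*(-4 + E) = 2*E*(-4 + E))
n = 0 (n = (10/(-9) + 9)*0 = (10*(-1/9) + 9)*0 = (-10/9 + 9)*0 = (71/9)*0 = 0)
n*(-450 + A(7)) = 0*(-450 + 2*7*(-4 + 7)) = 0*(-450 + 2*7*3) = 0*(-450 + 42) = 0*(-408) = 0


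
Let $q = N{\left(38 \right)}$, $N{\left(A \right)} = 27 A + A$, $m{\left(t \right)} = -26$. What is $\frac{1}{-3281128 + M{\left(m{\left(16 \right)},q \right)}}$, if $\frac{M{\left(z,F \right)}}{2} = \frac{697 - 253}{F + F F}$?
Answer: $- \frac{47215}{154918458483} \approx -3.0477 \cdot 10^{-7}$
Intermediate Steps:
$N{\left(A \right)} = 28 A$
$q = 1064$ ($q = 28 \cdot 38 = 1064$)
$M{\left(z,F \right)} = \frac{888}{F + F^{2}}$ ($M{\left(z,F \right)} = 2 \frac{697 - 253}{F + F F} = 2 \frac{444}{F + F^{2}} = \frac{888}{F + F^{2}}$)
$\frac{1}{-3281128 + M{\left(m{\left(16 \right)},q \right)}} = \frac{1}{-3281128 + \frac{888}{1064 \left(1 + 1064\right)}} = \frac{1}{-3281128 + 888 \cdot \frac{1}{1064} \cdot \frac{1}{1065}} = \frac{1}{-3281128 + \frac{37}{47215}} = \frac{1}{- \frac{154918458483}{47215}} = - \frac{47215}{154918458483}$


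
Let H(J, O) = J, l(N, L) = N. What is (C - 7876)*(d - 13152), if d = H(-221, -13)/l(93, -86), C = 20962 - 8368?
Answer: -5771798326/93 ≈ -6.2062e+7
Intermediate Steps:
C = 12594
d = -221/93 ≈ -2.3763
(C - 7876)*(d - 13152) = (12594 - 7876)*(-221/93 - 13152) = 4718*(-1223357/93) = -5771798326/93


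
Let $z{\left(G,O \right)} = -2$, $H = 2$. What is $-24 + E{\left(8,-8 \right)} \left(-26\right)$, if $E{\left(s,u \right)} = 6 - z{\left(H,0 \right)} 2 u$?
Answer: $652$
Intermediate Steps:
$E{\left(s,u \right)} = 6 + 4 u$ ($E{\left(s,u \right)} = 6 - \left(-2\right) 2 u = 6 - - 4 u = 6 + 4 u$)
$-24 + E{\left(8,-8 \right)} \left(-26\right) = -24 + \left(6 + 4 \left(-8\right)\right) \left(-26\right) = -24 + \left(6 - 32\right) \left(-26\right) = -24 - -676 = -24 + 676 = 652$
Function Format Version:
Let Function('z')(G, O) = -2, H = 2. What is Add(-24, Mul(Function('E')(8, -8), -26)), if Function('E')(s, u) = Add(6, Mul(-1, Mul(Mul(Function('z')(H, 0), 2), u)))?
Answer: 652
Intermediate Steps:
Function('E')(s, u) = Add(6, Mul(4, u)) (Function('E')(s, u) = Add(6, Mul(-1, Mul(Mul(-2, 2), u))) = Add(6, Mul(-1, Mul(-4, u))) = Add(6, Mul(4, u)))
Add(-24, Mul(Function('E')(8, -8), -26)) = Add(-24, Mul(Add(6, Mul(4, -8)), -26)) = Add(-24, Mul(Add(6, -32), -26)) = Add(-24, Mul(-26, -26)) = Add(-24, 676) = 652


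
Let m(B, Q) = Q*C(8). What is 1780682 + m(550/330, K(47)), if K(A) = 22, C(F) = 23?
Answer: 1781188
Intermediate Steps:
m(B, Q) = 23*Q (m(B, Q) = Q*23 = 23*Q)
1780682 + m(550/330, K(47)) = 1780682 + 23*22 = 1780682 + 506 = 1781188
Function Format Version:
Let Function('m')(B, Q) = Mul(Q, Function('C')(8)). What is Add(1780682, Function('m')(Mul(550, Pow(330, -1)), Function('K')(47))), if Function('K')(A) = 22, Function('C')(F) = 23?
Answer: 1781188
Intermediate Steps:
Function('m')(B, Q) = Mul(23, Q) (Function('m')(B, Q) = Mul(Q, 23) = Mul(23, Q))
Add(1780682, Function('m')(Mul(550, Pow(330, -1)), Function('K')(47))) = Add(1780682, Mul(23, 22)) = Add(1780682, 506) = 1781188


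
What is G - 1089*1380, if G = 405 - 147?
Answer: -1502562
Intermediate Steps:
G = 258
G - 1089*1380 = 258 - 1089*1380 = 258 - 1502820 = -1502562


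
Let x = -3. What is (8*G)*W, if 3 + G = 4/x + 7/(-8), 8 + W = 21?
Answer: -1625/3 ≈ -541.67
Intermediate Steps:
W = 13 (W = -8 + 21 = 13)
G = -125/24 (G = -3 + (4/(-3) + 7/(-8)) = -3 + (4*(-⅓) + 7*(-⅛)) = -3 + (-4/3 - 7/8) = -3 - 53/24 = -125/24 ≈ -5.2083)
(8*G)*W = (8*(-125/24))*13 = -125/3*13 = -1625/3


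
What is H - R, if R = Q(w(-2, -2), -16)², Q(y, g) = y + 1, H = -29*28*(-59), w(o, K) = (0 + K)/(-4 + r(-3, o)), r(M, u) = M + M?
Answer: 1197664/25 ≈ 47907.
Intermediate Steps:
r(M, u) = 2*M
w(o, K) = -K/10 (w(o, K) = (0 + K)/(-4 + 2*(-3)) = K/(-4 - 6) = K/(-10) = K*(-⅒) = -K/10)
H = 47908 (H = -812*(-59) = 47908)
Q(y, g) = 1 + y
R = 36/25 (R = (1 - ⅒*(-2))² = (1 + ⅕)² = (6/5)² = 36/25 ≈ 1.4400)
H - R = 47908 - 1*36/25 = 47908 - 36/25 = 1197664/25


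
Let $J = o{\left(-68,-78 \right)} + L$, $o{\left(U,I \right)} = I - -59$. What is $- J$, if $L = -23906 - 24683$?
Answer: $48608$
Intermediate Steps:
$o{\left(U,I \right)} = 59 + I$ ($o{\left(U,I \right)} = I + 59 = 59 + I$)
$L = -48589$
$J = -48608$ ($J = \left(59 - 78\right) - 48589 = -19 - 48589 = -48608$)
$- J = \left(-1\right) \left(-48608\right) = 48608$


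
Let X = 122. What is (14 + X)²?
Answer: 18496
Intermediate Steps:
(14 + X)² = (14 + 122)² = 136² = 18496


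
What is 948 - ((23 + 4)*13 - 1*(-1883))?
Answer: -1286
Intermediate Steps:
948 - ((23 + 4)*13 - 1*(-1883)) = 948 - (27*13 + 1883) = 948 - (351 + 1883) = 948 - 1*2234 = 948 - 2234 = -1286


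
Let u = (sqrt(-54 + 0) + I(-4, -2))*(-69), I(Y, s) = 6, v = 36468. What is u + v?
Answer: 36054 - 207*I*sqrt(6) ≈ 36054.0 - 507.04*I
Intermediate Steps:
u = -414 - 207*I*sqrt(6) (u = (sqrt(-54 + 0) + 6)*(-69) = (sqrt(-54) + 6)*(-69) = (3*I*sqrt(6) + 6)*(-69) = (6 + 3*I*sqrt(6))*(-69) = -414 - 207*I*sqrt(6) ≈ -414.0 - 507.04*I)
u + v = (-414 - 207*I*sqrt(6)) + 36468 = 36054 - 207*I*sqrt(6)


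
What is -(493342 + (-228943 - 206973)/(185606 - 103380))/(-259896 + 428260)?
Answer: -724376846/247212469 ≈ -2.9302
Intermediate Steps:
-(493342 + (-228943 - 206973)/(185606 - 103380))/(-259896 + 428260) = -(493342 - 435916/82226)/168364 = -(493342 - 435916*1/82226)/168364 = -(493342 - 217958/41113)/168364 = -20282551688/(41113*168364) = -1*724376846/247212469 = -724376846/247212469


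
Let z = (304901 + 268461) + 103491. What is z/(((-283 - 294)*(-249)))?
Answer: 676853/143673 ≈ 4.7111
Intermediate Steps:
z = 676853 (z = 573362 + 103491 = 676853)
z/(((-283 - 294)*(-249))) = 676853/(((-283 - 294)*(-249))) = 676853/((-577*(-249))) = 676853/143673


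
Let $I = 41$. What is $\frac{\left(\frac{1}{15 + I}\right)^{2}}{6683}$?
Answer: $\frac{1}{20957888} \approx 4.7715 \cdot 10^{-8}$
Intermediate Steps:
$\frac{\left(\frac{1}{15 + I}\right)^{2}}{6683} = \frac{\left(\frac{1}{15 + 41}\right)^{2}}{6683} = \left(\frac{1}{56}\right)^{2} \cdot \frac{1}{6683} = \frac{1}{3136} \cdot \frac{1}{6683} = \frac{1}{20957888}$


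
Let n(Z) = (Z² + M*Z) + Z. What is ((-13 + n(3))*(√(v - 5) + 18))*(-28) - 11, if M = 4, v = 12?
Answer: -5555 - 308*√7 ≈ -6369.9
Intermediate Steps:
n(Z) = Z² + 5*Z (n(Z) = (Z² + 4*Z) + Z = Z² + 5*Z)
((-13 + n(3))*(√(v - 5) + 18))*(-28) - 11 = ((-13 + 3*(5 + 3))*(√(12 - 5) + 18))*(-28) - 11 = ((-13 + 3*8)*(√7 + 18))*(-28) - 11 = ((-13 + 24)*(18 + √7))*(-28) - 11 = (11*(18 + √7))*(-28) - 11 = (198 + 11*√7)*(-28) - 11 = (-5544 - 308*√7) - 11 = -5555 - 308*√7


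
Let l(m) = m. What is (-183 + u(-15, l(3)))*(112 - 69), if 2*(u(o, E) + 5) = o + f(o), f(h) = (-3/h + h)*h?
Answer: -7267/2 ≈ -3633.5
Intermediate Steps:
f(h) = h*(h - 3/h) (f(h) = (h - 3/h)*h = h*(h - 3/h))
u(o, E) = -13/2 + o/2 + o²/2 (u(o, E) = -5 + (o + (-3 + o²))/2 = -5 + (-3 + o + o²)/2 = -5 + (-3/2 + o/2 + o²/2) = -13/2 + o/2 + o²/2)
(-183 + u(-15, l(3)))*(112 - 69) = (-183 + (-13/2 + (½)*(-15) + (½)*(-15)²))*(112 - 69) = (-183 + (-13/2 - 15/2 + (½)*225))*43 = (-183 + (-13/2 - 15/2 + 225/2))*43 = (-183 + 197/2)*43 = -169/2*43 = -7267/2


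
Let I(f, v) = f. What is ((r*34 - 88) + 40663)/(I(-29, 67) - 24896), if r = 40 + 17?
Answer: -42513/24925 ≈ -1.7056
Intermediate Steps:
r = 57
((r*34 - 88) + 40663)/(I(-29, 67) - 24896) = ((57*34 - 88) + 40663)/(-29 - 24896) = ((1938 - 88) + 40663)/(-24925) = (1850 + 40663)*(-1/24925) = 42513*(-1/24925) = -42513/24925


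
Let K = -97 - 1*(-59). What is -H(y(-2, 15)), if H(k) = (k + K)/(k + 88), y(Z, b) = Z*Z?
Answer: 17/46 ≈ 0.36957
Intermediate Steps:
y(Z, b) = Z²
K = -38 (K = -97 + 59 = -38)
H(k) = (-38 + k)/(88 + k) (H(k) = (k - 38)/(k + 88) = (-38 + k)/(88 + k))
-H(y(-2, 15)) = -(-38 + (-2)²)/(88 + (-2)²) = -(-38 + 4)/(88 + 4) = -(-34)/92 = -1*(-17/46) = 17/46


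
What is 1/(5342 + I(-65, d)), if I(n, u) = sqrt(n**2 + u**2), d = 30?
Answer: 5342/28531839 - 5*sqrt(205)/28531839 ≈ 0.00018472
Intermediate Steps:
1/(5342 + I(-65, d)) = 1/(5342 + sqrt((-65)**2 + 30**2)) = 1/(5342 + sqrt(4225 + 900)) = 1/(5342 + sqrt(5125)) = 1/(5342 + 5*sqrt(205))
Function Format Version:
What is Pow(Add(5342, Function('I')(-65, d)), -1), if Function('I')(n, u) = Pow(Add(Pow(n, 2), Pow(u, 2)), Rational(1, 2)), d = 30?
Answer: Add(Rational(5342, 28531839), Mul(Rational(-5, 28531839), Pow(205, Rational(1, 2)))) ≈ 0.00018472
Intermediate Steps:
Pow(Add(5342, Function('I')(-65, d)), -1) = Pow(Add(5342, Pow(Add(Pow(-65, 2), Pow(30, 2)), Rational(1, 2))), -1) = Pow(Add(5342, Pow(Add(4225, 900), Rational(1, 2))), -1) = Pow(Add(5342, Pow(5125, Rational(1, 2))), -1) = Pow(Add(5342, Mul(5, Pow(205, Rational(1, 2)))), -1)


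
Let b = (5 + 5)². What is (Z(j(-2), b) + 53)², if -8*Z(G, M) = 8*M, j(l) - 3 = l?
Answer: 2209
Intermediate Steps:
j(l) = 3 + l
b = 100 (b = 10² = 100)
Z(G, M) = -M
(Z(j(-2), b) + 53)² = (-1*100 + 53)² = (-100 + 53)² = (-47)² = 2209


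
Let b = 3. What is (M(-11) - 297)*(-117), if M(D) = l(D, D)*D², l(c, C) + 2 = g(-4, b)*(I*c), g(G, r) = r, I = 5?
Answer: 2398968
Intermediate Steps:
l(c, C) = -2 + 15*c (l(c, C) = -2 + 3*(5*c) = -2 + 15*c)
M(D) = D²*(-2 + 15*D) (M(D) = (-2 + 15*D)*D² = D²*(-2 + 15*D))
(M(-11) - 297)*(-117) = ((-11)²*(-2 + 15*(-11)) - 297)*(-117) = (121*(-2 - 165) - 297)*(-117) = (121*(-167) - 297)*(-117) = (-20207 - 297)*(-117) = -20504*(-117) = 2398968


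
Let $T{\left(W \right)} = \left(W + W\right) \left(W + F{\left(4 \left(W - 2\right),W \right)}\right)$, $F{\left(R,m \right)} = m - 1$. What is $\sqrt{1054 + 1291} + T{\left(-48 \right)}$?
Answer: $9312 + \sqrt{2345} \approx 9360.4$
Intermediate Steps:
$F{\left(R,m \right)} = -1 + m$ ($F{\left(R,m \right)} = m - 1 = -1 + m$)
$T{\left(W \right)} = 2 W \left(-1 + 2 W\right)$ ($T{\left(W \right)} = \left(W + W\right) \left(W + \left(-1 + W\right)\right) = 2 W \left(-1 + 2 W\right)$)
$\sqrt{1054 + 1291} + T{\left(-48 \right)} = \sqrt{1054 + 1291} + 2 \left(-48\right) \left(-1 + 2 \left(-48\right)\right) = \sqrt{2345} + 2 \left(-48\right) \left(-1 - 96\right) = \sqrt{2345} + 2 \left(-48\right) \left(-97\right) = \sqrt{2345} + 9312 = 9312 + \sqrt{2345}$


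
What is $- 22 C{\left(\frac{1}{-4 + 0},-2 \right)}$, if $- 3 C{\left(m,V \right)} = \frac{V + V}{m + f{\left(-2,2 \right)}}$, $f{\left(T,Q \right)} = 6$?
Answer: $- \frac{352}{69} \approx -5.1014$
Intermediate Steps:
$C{\left(m,V \right)} = - \frac{2 V}{3 \left(6 + m\right)}$ ($C{\left(m,V \right)} = - \frac{\left(V + V\right) \frac{1}{m + 6}}{3} = - \frac{2 V \frac{1}{6 + m}}{3} = - \frac{2 V}{3 \left(6 + m\right)}$)
$- 22 C{\left(\frac{1}{-4 + 0},-2 \right)} = - 22 \left(\left(-2\right) \left(-2\right) \frac{1}{18 + \frac{3}{-4 + 0}}\right) = - 22 \left(\left(-2\right) \left(-2\right) \frac{1}{18 + \frac{3}{-4}}\right) = - 22 \left(\left(-2\right) \left(-2\right) \frac{1}{18 + 3 \left(- \frac{1}{4}\right)}\right) = - 22 \left(\left(-2\right) \left(-2\right) \frac{1}{18 - \frac{3}{4}}\right) = - 22 \left(\left(-2\right) \left(-2\right) \frac{1}{\frac{69}{4}}\right) = - 22 \left(\left(-2\right) \left(-2\right) \frac{4}{69}\right) = \left(-22\right) \frac{16}{69} = - \frac{352}{69}$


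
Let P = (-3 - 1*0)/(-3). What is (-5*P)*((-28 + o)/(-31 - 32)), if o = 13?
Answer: -25/21 ≈ -1.1905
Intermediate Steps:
P = 1 (P = (-3 + 0)*(-1/3) = -3*(-1/3) = 1)
(-5*P)*((-28 + o)/(-31 - 32)) = (-5*1)*((-28 + 13)/(-31 - 32)) = -(-75)/(-63) = -(-75)*(-1)/63 = -5*5/21 = -25/21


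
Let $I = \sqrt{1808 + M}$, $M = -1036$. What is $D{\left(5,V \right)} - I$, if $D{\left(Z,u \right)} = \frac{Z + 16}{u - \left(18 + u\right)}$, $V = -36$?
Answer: $- \frac{7}{6} - 2 \sqrt{193} \approx -28.952$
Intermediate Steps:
$D{\left(Z,u \right)} = - \frac{8}{9} - \frac{Z}{18}$ ($D{\left(Z,u \right)} = \frac{16 + Z}{-18} = \left(16 + Z\right) \left(- \frac{1}{18}\right) = - \frac{8}{9} - \frac{Z}{18}$)
$I = 2 \sqrt{193}$ ($I = \sqrt{1808 - 1036} = \sqrt{772} = 2 \sqrt{193} \approx 27.785$)
$D{\left(5,V \right)} - I = \left(- \frac{8}{9} - \frac{5}{18}\right) - 2 \sqrt{193} = - \frac{7}{6} - 2 \sqrt{193}$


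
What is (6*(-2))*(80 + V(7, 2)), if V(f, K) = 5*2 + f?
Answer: -1164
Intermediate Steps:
V(f, K) = 10 + f
(6*(-2))*(80 + V(7, 2)) = (6*(-2))*(80 + (10 + 7)) = -12*(80 + 17) = -12*97 = -1164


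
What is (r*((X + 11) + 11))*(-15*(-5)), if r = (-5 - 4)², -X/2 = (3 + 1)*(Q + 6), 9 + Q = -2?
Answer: 376650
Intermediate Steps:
Q = -11 (Q = -9 - 2 = -11)
X = 40 (X = -2*(3 + 1)*(-11 + 6) = -8*(-5) = -2*(-20) = 40)
r = 81 (r = (-9)² = 81)
(r*((X + 11) + 11))*(-15*(-5)) = (81*((40 + 11) + 11))*(-15*(-5)) = (81*(51 + 11))*75 = (81*62)*75 = 5022*75 = 376650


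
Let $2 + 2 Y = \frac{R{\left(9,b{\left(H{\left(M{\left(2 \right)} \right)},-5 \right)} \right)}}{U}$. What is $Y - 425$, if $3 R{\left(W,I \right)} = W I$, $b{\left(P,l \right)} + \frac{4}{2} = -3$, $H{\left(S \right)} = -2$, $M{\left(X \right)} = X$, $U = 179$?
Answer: $- \frac{152523}{358} \approx -426.04$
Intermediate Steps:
$b{\left(P,l \right)} = -5$ ($b{\left(P,l \right)} = -2 - 3 = -5$)
$R{\left(W,I \right)} = \frac{I W}{3}$ ($R{\left(W,I \right)} = \frac{W I}{3} = \frac{I W}{3}$)
$Y = - \frac{373}{358}$ ($Y = -1 + \frac{\frac{1}{3} \left(-5\right) 9 \cdot \frac{1}{179}}{2} = -1 + \frac{\left(-15\right) \frac{1}{179}}{2} = -1 + \frac{1}{2} \left(- \frac{15}{179}\right) = -1 - \frac{15}{358} = - \frac{373}{358} \approx -1.0419$)
$Y - 425 = - \frac{373}{358} - 425 = - \frac{152523}{358}$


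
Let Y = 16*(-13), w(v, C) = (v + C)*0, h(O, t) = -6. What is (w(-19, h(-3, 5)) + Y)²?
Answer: 43264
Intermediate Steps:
w(v, C) = 0 (w(v, C) = (C + v)*0 = 0)
Y = -208
(w(-19, h(-3, 5)) + Y)² = (0 - 208)² = (-208)² = 43264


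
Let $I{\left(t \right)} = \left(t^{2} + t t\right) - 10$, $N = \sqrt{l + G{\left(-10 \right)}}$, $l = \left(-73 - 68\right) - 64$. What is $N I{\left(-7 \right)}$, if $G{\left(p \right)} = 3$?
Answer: $88 i \sqrt{202} \approx 1250.7 i$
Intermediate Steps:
$l = -205$ ($l = -141 - 64 = -205$)
$N = i \sqrt{202}$ ($N = \sqrt{-205 + 3} = \sqrt{-202} = i \sqrt{202} \approx 14.213 i$)
$I{\left(t \right)} = -10 + 2 t^{2}$ ($I{\left(t \right)} = \left(t^{2} + t^{2}\right) - 10 = 2 t^{2} - 10 = -10 + 2 t^{2}$)
$N I{\left(-7 \right)} = i \sqrt{202} \left(-10 + 2 \left(-7\right)^{2}\right) = i \sqrt{202} \left(-10 + 2 \cdot 49\right) = i \sqrt{202} \left(-10 + 98\right) = i \sqrt{202} \cdot 88 = 88 i \sqrt{202}$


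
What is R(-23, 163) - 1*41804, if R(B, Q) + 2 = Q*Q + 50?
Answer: -15187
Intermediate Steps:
R(B, Q) = 48 + Q² (R(B, Q) = -2 + (Q*Q + 50) = -2 + (Q² + 50) = -2 + (50 + Q²) = 48 + Q²)
R(-23, 163) - 1*41804 = (48 + 163²) - 1*41804 = (48 + 26569) - 41804 = 26617 - 41804 = -15187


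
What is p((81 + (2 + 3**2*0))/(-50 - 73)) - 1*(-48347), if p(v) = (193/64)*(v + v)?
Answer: 190277773/3936 ≈ 48343.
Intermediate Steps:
p(v) = 193*v/32 (p(v) = (193*(1/64))*(2*v) = 193*(2*v)/64 = 193*v/32)
p((81 + (2 + 3**2*0))/(-50 - 73)) - 1*(-48347) = 193*((81 + (2 + 3**2*0))/(-50 - 73))/32 - 1*(-48347) = 193*((81 + (2 + 9*0))/(-123))/32 + 48347 = 193*((81 + (2 + 0))*(-1/123))/32 + 48347 = 193*((81 + 2)*(-1/123))/32 + 48347 = 193*(83*(-1/123))/32 + 48347 = (193/32)*(-83/123) + 48347 = -16019/3936 + 48347 = 190277773/3936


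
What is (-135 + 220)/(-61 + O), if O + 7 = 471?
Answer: 85/403 ≈ 0.21092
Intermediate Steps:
O = 464 (O = -7 + 471 = 464)
(-135 + 220)/(-61 + O) = (-135 + 220)/(-61 + 464) = 85/403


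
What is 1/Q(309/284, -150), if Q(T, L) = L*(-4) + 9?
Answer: 1/609 ≈ 0.0016420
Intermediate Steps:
Q(T, L) = 9 - 4*L (Q(T, L) = -4*L + 9 = 9 - 4*L)
1/Q(309/284, -150) = 1/(9 - 4*(-150)) = 1/(9 + 600) = 1/609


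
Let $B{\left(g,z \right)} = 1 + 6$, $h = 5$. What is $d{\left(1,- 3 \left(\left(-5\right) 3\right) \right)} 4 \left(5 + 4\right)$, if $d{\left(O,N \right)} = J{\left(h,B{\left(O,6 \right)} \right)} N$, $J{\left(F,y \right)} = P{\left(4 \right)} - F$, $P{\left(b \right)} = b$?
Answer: $-1620$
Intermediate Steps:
$B{\left(g,z \right)} = 7$
$J{\left(F,y \right)} = 4 - F$
$d{\left(O,N \right)} = - N$ ($d{\left(O,N \right)} = \left(4 - 5\right) N = - N$)
$d{\left(1,- 3 \left(\left(-5\right) 3\right) \right)} 4 \left(5 + 4\right) = - \left(-3\right) \left(\left(-5\right) 3\right) 4 \left(5 + 4\right) = - \left(-3\right) \left(-15\right) 4 \cdot 9 = \left(-1\right) 45 \cdot 36 = \left(-45\right) 36 = -1620$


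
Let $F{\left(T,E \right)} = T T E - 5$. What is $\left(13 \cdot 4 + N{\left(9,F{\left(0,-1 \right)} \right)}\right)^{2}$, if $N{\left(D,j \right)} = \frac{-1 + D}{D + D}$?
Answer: $\frac{222784}{81} \approx 2750.4$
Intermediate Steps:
$F{\left(T,E \right)} = -5 + E T^{2}$ ($F{\left(T,E \right)} = T^{2} E - 5 = E T^{2} - 5 = -5 + E T^{2}$)
$N{\left(D,j \right)} = \frac{-1 + D}{2 D}$
$\left(13 \cdot 4 + N{\left(9,F{\left(0,-1 \right)} \right)}\right)^{2} = \left(13 \cdot 4 + \frac{-1 + 9}{2 \cdot 9}\right)^{2} = \left(52 + \frac{1}{2} \cdot \frac{1}{9} \cdot 8\right)^{2} = \left(52 + \frac{4}{9}\right)^{2} = \left(\frac{472}{9}\right)^{2} = \frac{222784}{81}$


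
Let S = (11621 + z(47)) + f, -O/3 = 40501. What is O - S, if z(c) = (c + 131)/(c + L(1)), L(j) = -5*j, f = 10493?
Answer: -3016046/21 ≈ -1.4362e+5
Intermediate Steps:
O = -121503 (O = -3*40501 = -121503)
z(c) = (131 + c)/(-5 + c) (z(c) = (c + 131)/(c - 5*1) = (131 + c)/(c - 5) = (131 + c)/(-5 + c))
S = 464483/21 (S = (11621 + (131 + 47)/(-5 + 47)) + 10493 = (11621 + 178/42) + 10493 = (11621 + (1/42)*178) + 10493 = (11621 + 89/21) + 10493 = 244130/21 + 10493 = 464483/21 ≈ 22118.)
O - S = -121503 - 1*464483/21 = -121503 - 464483/21 = -3016046/21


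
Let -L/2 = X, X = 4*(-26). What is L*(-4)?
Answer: -832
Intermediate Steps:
X = -104
L = 208 (L = -2*(-104) = 208)
L*(-4) = 208*(-4) = -832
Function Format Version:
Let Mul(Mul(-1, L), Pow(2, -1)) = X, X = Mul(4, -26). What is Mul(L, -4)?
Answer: -832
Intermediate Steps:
X = -104
L = 208 (L = Mul(-2, -104) = 208)
Mul(L, -4) = Mul(208, -4) = -832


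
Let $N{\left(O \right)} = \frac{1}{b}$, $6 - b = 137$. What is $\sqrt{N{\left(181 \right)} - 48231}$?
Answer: $\frac{i \sqrt{827692322}}{131} \approx 219.62 i$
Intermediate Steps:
$b = -131$ ($b = 6 - 137 = -131$)
$N{\left(O \right)} = - \frac{1}{131}$ ($N{\left(O \right)} = \frac{1}{-131} = - \frac{1}{131}$)
$\sqrt{N{\left(181 \right)} - 48231} = \sqrt{- \frac{1}{131} - 48231} = \sqrt{- \frac{6318262}{131}} = \frac{i \sqrt{827692322}}{131}$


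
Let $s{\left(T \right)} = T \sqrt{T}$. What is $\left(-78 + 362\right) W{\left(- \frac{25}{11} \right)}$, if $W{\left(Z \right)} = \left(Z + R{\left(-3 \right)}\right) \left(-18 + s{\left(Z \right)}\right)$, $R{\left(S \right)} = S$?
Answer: $\frac{296496}{11} + \frac{2059000 i \sqrt{11}}{1331} \approx 26954.0 + 5130.7 i$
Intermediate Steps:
$s{\left(T \right)} = T^{\frac{3}{2}}$
$W{\left(Z \right)} = \left(-18 + Z^{\frac{3}{2}}\right) \left(-3 + Z\right)$ ($W{\left(Z \right)} = \left(Z - 3\right) \left(-18 + Z^{\frac{3}{2}}\right) = \left(-3 + Z\right) \left(-18 + Z^{\frac{3}{2}}\right) = \left(-18 + Z^{\frac{3}{2}}\right) \left(-3 + Z\right)$)
$\left(-78 + 362\right) W{\left(- \frac{25}{11} \right)} = \left(-78 + 362\right) \left(54 + \left(- \frac{25}{11}\right)^{\frac{5}{2}} - 18 \left(- \frac{25}{11}\right) - 3 \left(- \frac{25}{11}\right)^{\frac{3}{2}}\right) = 284 \left(54 + \left(\left(-25\right) \frac{1}{11}\right)^{\frac{5}{2}} - 18 \left(\left(-25\right) \frac{1}{11}\right) - 3 \left(\left(-25\right) \frac{1}{11}\right)^{\frac{3}{2}}\right) = 284 \left(54 + \left(- \frac{25}{11}\right)^{\frac{5}{2}} - - \frac{450}{11} - 3 \left(- \frac{25}{11}\right)^{\frac{3}{2}}\right) = 284 \left(54 + \frac{3125 i \sqrt{11}}{1331} + \frac{450}{11} - 3 \left(- \frac{125 i \sqrt{11}}{121}\right)\right) = 284 \left(54 + \frac{3125 i \sqrt{11}}{1331} + \frac{450}{11} + \frac{375 i \sqrt{11}}{121}\right) = 284 \left(\frac{1044}{11} + \frac{7250 i \sqrt{11}}{1331}\right) = \frac{296496}{11} + \frac{2059000 i \sqrt{11}}{1331}$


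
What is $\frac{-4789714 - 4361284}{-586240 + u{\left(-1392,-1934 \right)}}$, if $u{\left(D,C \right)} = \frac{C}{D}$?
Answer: $\frac{6369094608}{408022073} \approx 15.61$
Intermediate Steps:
$\frac{-4789714 - 4361284}{-586240 + u{\left(-1392,-1934 \right)}} = \frac{-4789714 - 4361284}{-586240 - \frac{1934}{-1392}} = - \frac{9150998}{-586240 - - \frac{967}{696}} = - \frac{9150998}{-586240 + \frac{967}{696}} = - \frac{9150998}{- \frac{408022073}{696}} = \left(-9150998\right) \left(- \frac{696}{408022073}\right) = \frac{6369094608}{408022073}$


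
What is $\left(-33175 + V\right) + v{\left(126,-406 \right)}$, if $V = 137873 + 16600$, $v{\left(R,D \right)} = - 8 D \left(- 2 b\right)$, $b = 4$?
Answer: $95314$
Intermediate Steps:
$v{\left(R,D \right)} = 64 D$ ($v{\left(R,D \right)} = - 8 D \left(\left(-2\right) 4\right) = - 8 D \left(-8\right) = 64 D$)
$V = 154473$
$\left(-33175 + V\right) + v{\left(126,-406 \right)} = \left(-33175 + 154473\right) + 64 \left(-406\right) = 121298 - 25984 = 95314$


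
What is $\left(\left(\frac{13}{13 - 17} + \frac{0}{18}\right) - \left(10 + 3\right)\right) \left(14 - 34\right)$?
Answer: $325$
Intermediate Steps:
$\left(\left(\frac{13}{13 - 17} + \frac{0}{18}\right) - \left(10 + 3\right)\right) \left(14 - 34\right) = \left(\left(\frac{13}{13 - 17} + 0 \cdot \frac{1}{18}\right) - 13\right) \left(-20\right) = \left(\left(\frac{13}{-4} + 0\right) - 13\right) \left(-20\right) = \left(\left(13 \left(- \frac{1}{4}\right) + 0\right) - 13\right) \left(-20\right) = \left(\left(- \frac{13}{4} + 0\right) - 13\right) \left(-20\right) = \left(- \frac{13}{4} - 13\right) \left(-20\right) = \left(- \frac{65}{4}\right) \left(-20\right) = 325$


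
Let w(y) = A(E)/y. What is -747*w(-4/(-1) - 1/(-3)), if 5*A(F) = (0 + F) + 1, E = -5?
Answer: 8964/65 ≈ 137.91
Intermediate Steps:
A(F) = ⅕ + F/5 (A(F) = ((0 + F) + 1)/5 = (F + 1)/5 = (1 + F)/5 = ⅕ + F/5)
w(y) = -4/(5*y) (w(y) = (⅕ + (⅕)*(-5))/y = (⅕ - 1)/y = -4/(5*y))
-747*w(-4/(-1) - 1/(-3)) = -(-2988)/(5*(-4/(-1) - 1/(-3))) = -(-2988)/(5*(-4*(-1) - 1*(-⅓))) = -(-2988)/(5*(4 + ⅓)) = -(-2988)/(5*13/3) = -(-2988)*3/(5*13) = -747*(-12/65) = 8964/65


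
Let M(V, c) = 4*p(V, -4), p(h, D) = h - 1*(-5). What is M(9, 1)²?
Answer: 3136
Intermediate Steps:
p(h, D) = 5 + h (p(h, D) = h + 5 = 5 + h)
M(V, c) = 20 + 4*V (M(V, c) = 4*(5 + V) = 20 + 4*V)
M(9, 1)² = (20 + 4*9)² = (20 + 36)² = 56² = 3136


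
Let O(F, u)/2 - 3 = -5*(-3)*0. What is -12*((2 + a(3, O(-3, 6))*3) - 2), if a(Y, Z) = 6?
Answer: -216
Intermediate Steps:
O(F, u) = 6 (O(F, u) = 6 + 2*(-5*(-3)*0) = 6 + 2*(15*0) = 6 + 2*0 = 6 + 0 = 6)
-12*((2 + a(3, O(-3, 6))*3) - 2) = -12*((2 + 6*3) - 2) = -12*((2 + 18) - 2) = -12*(20 - 2) = -12*18 = -216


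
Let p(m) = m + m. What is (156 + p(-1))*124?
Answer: 19096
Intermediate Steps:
p(m) = 2*m
(156 + p(-1))*124 = (156 + 2*(-1))*124 = (156 - 2)*124 = 154*124 = 19096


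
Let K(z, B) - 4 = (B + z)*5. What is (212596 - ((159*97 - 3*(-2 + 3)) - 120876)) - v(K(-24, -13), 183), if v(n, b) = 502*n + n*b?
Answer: 442037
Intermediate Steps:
K(z, B) = 4 + 5*B + 5*z (K(z, B) = 4 + (B + z)*5 = 4 + (5*B + 5*z) = 4 + 5*B + 5*z)
v(n, b) = 502*n + b*n
(212596 - ((159*97 - 3*(-2 + 3)) - 120876)) - v(K(-24, -13), 183) = (212596 - ((159*97 - 3*(-2 + 3)) - 120876)) - (4 + 5*(-13) + 5*(-24))*(502 + 183) = (212596 - ((15423 - 3*1) - 120876)) - (4 - 65 - 120)*685 = (212596 - ((15423 - 3) - 120876)) - (-181)*685 = (212596 - (15420 - 120876)) - 1*(-123985) = (212596 - 1*(-105456)) + 123985 = (212596 + 105456) + 123985 = 318052 + 123985 = 442037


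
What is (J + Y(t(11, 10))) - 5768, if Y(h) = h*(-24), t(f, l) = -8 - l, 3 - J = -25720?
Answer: 20387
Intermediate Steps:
J = 25723 (J = 3 - 1*(-25720) = 3 + 25720 = 25723)
Y(h) = -24*h
(J + Y(t(11, 10))) - 5768 = (25723 - 24*(-8 - 1*10)) - 5768 = (25723 - 24*(-8 - 10)) - 5768 = (25723 - 24*(-18)) - 5768 = (25723 + 432) - 5768 = 26155 - 5768 = 20387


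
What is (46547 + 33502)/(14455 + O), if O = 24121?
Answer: 80049/38576 ≈ 2.0751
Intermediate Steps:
(46547 + 33502)/(14455 + O) = (46547 + 33502)/(14455 + 24121) = 80049/38576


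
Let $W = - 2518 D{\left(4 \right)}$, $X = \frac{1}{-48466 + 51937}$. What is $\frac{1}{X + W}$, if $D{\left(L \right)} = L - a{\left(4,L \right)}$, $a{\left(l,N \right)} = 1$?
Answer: $- \frac{3471}{26219933} \approx -0.00013238$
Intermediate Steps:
$D{\left(L \right)} = -1 + L$ ($D{\left(L \right)} = L - 1 = -1 + L$)
$X = \frac{1}{3471} \approx 0.0002881$
$W = -7554$ ($W = - 2518 \left(-1 + 4\right) = \left(-2518\right) 3 = -7554$)
$\frac{1}{X + W} = \frac{1}{\frac{1}{3471} - 7554} = \frac{1}{- \frac{26219933}{3471}} = - \frac{3471}{26219933}$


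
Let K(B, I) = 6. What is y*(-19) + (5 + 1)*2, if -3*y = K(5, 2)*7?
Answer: 278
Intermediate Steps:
y = -14 (y = -2*7 = -⅓*42 = -14)
y*(-19) + (5 + 1)*2 = -14*(-19) + (5 + 1)*2 = 266 + 6*2 = 266 + 12 = 278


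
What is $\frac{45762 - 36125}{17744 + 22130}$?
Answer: $\frac{9637}{39874} \approx 0.24169$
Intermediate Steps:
$\frac{45762 - 36125}{17744 + 22130} = \frac{9637}{39874}$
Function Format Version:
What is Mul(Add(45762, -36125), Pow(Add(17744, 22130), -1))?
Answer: Rational(9637, 39874) ≈ 0.24169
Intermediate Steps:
Mul(Add(45762, -36125), Pow(Add(17744, 22130), -1)) = Mul(9637, Pow(39874, -1)) = Mul(9637, Rational(1, 39874)) = Rational(9637, 39874)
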